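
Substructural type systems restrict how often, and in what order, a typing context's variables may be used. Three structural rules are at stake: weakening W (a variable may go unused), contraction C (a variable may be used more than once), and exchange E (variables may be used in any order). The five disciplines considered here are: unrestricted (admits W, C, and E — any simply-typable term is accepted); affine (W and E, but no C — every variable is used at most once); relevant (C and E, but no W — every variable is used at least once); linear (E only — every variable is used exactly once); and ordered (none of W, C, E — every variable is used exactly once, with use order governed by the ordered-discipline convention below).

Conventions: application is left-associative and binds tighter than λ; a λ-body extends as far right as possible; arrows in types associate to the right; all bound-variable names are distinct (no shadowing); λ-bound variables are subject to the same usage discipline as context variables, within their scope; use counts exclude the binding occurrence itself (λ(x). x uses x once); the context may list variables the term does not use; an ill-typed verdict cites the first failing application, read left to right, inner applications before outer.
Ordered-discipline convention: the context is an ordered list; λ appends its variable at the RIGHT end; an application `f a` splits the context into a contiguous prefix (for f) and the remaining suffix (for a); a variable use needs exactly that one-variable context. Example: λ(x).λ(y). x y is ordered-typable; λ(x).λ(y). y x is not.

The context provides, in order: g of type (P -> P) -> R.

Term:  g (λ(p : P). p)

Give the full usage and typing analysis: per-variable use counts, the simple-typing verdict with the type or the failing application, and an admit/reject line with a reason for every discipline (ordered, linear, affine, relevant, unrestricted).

variable uses: g ×1; p (bound) ×1
uses in reading order: g, p
typing: well-typed at R
ordered ✓ (g, p once each; derivable with no W/C/E)
linear ✓ (g, p: one use apiece)
affine ✓ (at most one use each (g, p))
relevant ✓ (every one of g, p appears)
unrestricted ✓ (type-checks (R) and nothing is barred)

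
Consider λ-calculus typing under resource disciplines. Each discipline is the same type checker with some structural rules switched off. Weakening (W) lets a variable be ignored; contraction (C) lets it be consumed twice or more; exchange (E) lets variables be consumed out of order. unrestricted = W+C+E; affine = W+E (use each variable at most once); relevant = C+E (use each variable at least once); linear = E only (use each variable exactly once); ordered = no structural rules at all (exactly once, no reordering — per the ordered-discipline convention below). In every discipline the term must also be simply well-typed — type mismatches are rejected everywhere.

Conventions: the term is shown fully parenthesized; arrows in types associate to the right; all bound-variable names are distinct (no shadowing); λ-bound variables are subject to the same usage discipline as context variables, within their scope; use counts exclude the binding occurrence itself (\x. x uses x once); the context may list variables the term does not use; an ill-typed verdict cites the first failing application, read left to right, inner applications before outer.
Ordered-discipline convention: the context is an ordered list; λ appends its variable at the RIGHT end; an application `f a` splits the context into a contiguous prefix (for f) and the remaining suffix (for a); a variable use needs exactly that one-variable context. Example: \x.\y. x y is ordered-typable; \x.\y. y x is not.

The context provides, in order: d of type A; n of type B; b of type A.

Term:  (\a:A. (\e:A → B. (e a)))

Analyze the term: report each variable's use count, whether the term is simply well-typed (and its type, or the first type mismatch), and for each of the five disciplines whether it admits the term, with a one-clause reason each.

counts: d=0, n=0, b=0, a [bound]=1, e [bound]=1
left-to-right use order: e, a
typing: well-typed — term : A → (A → B) → B
ordered: ✗ — unused: d, n, b — weakening required
linear: ✗ — unused: d, n, b — weakening required
affine: ✓ — at most one use each (d, n, b, a, e)
relevant: ✗ — unused: d, n, b — weakening required
unrestricted: ✓ — well-typed at A → (A → B) → B; no restrictions here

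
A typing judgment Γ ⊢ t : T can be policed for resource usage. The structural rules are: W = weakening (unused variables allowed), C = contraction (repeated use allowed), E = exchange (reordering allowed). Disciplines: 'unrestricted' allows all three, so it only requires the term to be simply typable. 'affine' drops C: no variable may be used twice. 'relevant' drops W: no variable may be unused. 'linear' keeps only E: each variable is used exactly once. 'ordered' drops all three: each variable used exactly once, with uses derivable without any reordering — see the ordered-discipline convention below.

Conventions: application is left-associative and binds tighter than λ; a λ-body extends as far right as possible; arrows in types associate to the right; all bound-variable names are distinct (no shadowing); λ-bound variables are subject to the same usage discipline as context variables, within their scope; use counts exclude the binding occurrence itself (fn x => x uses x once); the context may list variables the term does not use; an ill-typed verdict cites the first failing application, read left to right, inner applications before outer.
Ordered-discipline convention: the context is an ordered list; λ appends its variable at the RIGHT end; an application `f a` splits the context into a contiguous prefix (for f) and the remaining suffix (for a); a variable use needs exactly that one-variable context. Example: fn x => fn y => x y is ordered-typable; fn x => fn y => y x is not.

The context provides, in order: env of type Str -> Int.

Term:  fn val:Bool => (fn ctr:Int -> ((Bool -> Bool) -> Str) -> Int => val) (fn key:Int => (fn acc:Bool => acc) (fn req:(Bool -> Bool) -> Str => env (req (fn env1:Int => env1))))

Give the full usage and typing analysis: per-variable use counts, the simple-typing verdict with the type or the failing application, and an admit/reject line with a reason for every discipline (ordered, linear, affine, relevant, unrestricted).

variable uses: env ×1, val (λ-bound) ×1, ctr (λ-bound) ×0, key (λ-bound) ×0, acc (λ-bound) ×1, req (λ-bound) ×1, env1 (λ-bound) ×1
use order (left to right): val, acc, env, req, env1
typing: ill-typed: an application expects Bool -> Bool but receives Int -> Int
ordered: ✗, fails simple typing
linear: ✗, a type mismatch blocks all five
affine: ✗, the type mismatch rejects it
relevant: ✗, not simply typable
unrestricted: ✗, fails simple typing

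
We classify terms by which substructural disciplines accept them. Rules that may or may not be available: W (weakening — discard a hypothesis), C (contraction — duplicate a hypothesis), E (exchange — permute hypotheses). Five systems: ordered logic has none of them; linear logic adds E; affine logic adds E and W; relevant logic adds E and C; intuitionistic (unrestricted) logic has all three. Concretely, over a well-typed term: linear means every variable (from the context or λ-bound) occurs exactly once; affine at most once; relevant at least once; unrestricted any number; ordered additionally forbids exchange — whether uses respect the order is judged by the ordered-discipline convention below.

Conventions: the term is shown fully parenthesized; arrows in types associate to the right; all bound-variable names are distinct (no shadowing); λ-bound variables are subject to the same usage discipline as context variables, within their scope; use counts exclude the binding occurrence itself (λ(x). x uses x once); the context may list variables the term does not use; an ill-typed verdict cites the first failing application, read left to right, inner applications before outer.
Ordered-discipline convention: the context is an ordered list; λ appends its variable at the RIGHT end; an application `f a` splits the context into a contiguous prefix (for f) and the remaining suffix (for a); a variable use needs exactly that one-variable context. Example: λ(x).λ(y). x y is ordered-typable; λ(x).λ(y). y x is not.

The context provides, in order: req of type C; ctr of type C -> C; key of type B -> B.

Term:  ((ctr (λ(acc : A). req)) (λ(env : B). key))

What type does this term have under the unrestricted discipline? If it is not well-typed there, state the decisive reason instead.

not well-typed under unrestricted — not simply typable
usage: req=1, ctr=1, key=1, acc (λ-bound)=0, env (λ-bound)=0
uses in reading order: ctr, req, key
typing: ill-typed: an application expects C but receives A -> C
across the five disciplines: ordered ✗ · linear ✗ · affine ✗ · relevant ✗ · unrestricted ✗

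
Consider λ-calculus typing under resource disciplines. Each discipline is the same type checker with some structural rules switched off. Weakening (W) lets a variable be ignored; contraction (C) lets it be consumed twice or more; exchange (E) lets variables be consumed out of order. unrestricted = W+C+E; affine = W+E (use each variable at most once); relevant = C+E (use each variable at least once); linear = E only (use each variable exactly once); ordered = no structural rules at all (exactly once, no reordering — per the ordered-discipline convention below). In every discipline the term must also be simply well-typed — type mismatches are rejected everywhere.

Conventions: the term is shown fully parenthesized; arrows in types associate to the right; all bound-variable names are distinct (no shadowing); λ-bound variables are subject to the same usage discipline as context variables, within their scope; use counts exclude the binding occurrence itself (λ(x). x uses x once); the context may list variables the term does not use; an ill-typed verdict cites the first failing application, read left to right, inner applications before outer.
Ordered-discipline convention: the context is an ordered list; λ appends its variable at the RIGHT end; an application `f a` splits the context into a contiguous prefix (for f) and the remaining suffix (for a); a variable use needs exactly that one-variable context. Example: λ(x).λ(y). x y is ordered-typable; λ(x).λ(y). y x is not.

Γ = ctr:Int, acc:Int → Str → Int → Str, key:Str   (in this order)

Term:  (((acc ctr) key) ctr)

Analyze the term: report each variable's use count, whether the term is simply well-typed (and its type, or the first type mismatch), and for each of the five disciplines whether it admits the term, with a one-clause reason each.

variable uses: ctr ×2; acc ×1; key ×1
uses in reading order: acc, ctr, key, ctr
typing: well-typed at Str
ordered: ✗, ctr ×2 used more than once (contraction)
linear: ✗, ctr ×2 used more than once (contraction)
affine: ✗, ctr ×2 used more than once (contraction)
relevant: ✓, at least one use each (ctr, acc, key)
unrestricted: ✓, well-typed at Str; no restrictions here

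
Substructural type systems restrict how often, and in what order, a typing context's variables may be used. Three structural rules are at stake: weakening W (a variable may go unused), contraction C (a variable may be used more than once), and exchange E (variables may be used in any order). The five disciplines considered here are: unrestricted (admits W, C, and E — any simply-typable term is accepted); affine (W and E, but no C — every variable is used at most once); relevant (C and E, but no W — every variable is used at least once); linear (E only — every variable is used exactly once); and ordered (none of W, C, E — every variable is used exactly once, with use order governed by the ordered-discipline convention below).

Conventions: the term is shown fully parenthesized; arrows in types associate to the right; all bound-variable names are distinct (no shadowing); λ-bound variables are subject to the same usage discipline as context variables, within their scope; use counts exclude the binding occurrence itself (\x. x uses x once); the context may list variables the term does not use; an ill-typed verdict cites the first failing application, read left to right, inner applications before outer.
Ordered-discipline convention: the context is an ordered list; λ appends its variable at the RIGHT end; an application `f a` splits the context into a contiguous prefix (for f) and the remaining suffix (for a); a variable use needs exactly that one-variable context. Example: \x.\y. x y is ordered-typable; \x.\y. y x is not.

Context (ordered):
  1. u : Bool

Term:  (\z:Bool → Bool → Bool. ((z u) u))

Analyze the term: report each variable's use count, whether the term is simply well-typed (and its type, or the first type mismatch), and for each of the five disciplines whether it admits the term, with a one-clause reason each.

usage: u: 2; z (bound): 1
use order (left to right): z, u, u
typing: well-typed — term : (Bool → Bool → Bool) → Bool
ordered: ✗, uses contraction: u ×2
linear: ✗, uses contraction: u ×2
affine: ✗, uses contraction: u ×2
relevant: ✓, none of u, z goes unused
unrestricted: ✓, type-checks ((Bool → Bool → Bool) → Bool) and nothing is barred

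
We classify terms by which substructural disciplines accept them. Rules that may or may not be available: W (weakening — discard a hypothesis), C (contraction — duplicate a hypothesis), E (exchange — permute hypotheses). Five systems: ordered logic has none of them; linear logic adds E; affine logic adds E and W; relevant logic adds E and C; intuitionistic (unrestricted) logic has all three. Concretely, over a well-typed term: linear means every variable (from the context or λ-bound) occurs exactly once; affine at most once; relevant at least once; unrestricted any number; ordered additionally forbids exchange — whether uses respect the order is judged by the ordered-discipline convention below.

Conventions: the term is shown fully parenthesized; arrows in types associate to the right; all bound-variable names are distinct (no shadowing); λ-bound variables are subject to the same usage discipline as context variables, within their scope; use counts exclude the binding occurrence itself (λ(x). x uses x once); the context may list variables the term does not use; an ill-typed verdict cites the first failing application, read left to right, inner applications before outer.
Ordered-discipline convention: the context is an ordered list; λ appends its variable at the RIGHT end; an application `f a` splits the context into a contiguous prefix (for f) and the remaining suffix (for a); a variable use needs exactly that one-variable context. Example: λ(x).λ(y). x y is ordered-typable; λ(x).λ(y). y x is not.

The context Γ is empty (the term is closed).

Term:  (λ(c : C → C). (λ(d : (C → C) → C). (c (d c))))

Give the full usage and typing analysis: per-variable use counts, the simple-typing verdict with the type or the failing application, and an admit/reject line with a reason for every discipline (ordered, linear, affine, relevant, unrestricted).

counts: c [bound] ×2, d [bound] ×1
uses in reading order: c, d, c
typing: ✓ — (C → C) → ((C → C) → C) → C
ordered ✗ (uses contraction: c ×2)
linear ✗ (uses contraction: c ×2)
affine ✗ (uses contraction: c ×2)
relevant ✓ (none of c, d goes unused)
unrestricted ✓ (type-checks ((C → C) → ((C → C) → C) → C) and nothing is barred)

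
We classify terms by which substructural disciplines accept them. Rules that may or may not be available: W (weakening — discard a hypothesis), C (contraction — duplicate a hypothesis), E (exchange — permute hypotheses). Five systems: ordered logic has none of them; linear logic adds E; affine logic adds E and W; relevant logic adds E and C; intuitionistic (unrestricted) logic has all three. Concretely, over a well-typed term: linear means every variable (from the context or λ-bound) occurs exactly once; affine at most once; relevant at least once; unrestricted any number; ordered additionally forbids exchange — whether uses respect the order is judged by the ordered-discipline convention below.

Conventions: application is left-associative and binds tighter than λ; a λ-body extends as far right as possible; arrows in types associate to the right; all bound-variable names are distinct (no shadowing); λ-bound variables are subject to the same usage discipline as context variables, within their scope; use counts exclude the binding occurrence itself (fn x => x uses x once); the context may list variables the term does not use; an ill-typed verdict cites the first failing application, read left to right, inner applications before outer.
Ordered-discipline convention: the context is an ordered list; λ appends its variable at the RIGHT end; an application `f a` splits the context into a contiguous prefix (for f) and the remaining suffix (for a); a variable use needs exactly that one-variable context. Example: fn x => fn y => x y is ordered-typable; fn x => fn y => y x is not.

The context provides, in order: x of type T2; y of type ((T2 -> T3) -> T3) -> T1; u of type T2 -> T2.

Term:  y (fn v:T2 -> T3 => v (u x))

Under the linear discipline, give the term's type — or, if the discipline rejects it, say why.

term : T1
use counts: x: 1; y: 1; u: 1; v (λ-bound): 1
left-to-right use order: y, v, u, x
typing: well-typed — term : T1
all disciplines: ordered ✗; linear ✓; affine ✓; relevant ✓; unrestricted ✓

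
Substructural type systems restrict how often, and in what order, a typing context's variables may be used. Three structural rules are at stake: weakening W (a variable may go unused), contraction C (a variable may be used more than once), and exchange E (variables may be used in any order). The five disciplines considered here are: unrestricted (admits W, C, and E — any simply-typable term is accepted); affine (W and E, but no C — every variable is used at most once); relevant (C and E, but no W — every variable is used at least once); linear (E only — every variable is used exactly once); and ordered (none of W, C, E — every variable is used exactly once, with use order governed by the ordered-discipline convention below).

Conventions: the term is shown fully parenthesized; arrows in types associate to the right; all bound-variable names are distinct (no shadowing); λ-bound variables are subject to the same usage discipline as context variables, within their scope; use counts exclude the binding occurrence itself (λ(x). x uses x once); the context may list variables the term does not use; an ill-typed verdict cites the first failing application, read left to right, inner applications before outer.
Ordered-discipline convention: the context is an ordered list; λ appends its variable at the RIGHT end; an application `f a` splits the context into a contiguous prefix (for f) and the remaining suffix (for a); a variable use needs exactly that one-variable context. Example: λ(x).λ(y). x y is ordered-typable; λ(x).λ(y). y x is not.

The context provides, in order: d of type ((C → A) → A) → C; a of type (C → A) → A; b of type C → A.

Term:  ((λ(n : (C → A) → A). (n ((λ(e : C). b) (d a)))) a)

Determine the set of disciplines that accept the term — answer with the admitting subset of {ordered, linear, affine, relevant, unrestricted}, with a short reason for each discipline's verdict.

admitted by: unrestricted
counts: d ×1, a ×2, b ×1, n [bound] ×1, e [bound] ×0
left-to-right use order: n, b, d, a, a
typing: well-typed — term : A
ordered: ✗ — needs contraction — a ×2; e left unused
linear: ✗ — needs contraction — a ×2; e left unused
affine: ✗ — needs contraction — a ×2
relevant: ✗ — e left unused
unrestricted: ✓ — typability at A is all that's needed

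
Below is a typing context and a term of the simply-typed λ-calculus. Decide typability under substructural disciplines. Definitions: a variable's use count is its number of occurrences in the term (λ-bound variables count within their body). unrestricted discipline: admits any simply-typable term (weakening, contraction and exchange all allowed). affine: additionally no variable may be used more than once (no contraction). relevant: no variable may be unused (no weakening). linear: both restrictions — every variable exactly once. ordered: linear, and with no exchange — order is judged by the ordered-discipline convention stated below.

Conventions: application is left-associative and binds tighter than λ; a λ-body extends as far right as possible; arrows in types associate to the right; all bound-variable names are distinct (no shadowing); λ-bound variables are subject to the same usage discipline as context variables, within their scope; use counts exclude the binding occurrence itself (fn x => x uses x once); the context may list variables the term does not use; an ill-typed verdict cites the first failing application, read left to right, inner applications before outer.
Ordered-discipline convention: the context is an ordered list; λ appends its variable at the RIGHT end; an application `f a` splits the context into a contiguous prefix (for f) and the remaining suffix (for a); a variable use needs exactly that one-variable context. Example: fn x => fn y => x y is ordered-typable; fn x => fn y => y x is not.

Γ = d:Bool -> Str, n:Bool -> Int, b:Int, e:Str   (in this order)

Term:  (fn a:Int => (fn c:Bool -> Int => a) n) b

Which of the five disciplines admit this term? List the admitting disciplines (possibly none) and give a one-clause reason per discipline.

admitted in: affine, unrestricted
use counts: d=0; n=1; b=1; e=0; a [bound]=1; c [bound]=0
left-to-right use order: a, n, b
typing: ✓ — Int
ordered: ✗, d, e, c never used (weakening)
linear: ✗, d, e, c never used (weakening)
affine: ✓, d, n, b, e, a, c: no repeats, contraction unneeded
relevant: ✗, d, e, c never used (weakening)
unrestricted: ✓, well-typed at Int; no restrictions here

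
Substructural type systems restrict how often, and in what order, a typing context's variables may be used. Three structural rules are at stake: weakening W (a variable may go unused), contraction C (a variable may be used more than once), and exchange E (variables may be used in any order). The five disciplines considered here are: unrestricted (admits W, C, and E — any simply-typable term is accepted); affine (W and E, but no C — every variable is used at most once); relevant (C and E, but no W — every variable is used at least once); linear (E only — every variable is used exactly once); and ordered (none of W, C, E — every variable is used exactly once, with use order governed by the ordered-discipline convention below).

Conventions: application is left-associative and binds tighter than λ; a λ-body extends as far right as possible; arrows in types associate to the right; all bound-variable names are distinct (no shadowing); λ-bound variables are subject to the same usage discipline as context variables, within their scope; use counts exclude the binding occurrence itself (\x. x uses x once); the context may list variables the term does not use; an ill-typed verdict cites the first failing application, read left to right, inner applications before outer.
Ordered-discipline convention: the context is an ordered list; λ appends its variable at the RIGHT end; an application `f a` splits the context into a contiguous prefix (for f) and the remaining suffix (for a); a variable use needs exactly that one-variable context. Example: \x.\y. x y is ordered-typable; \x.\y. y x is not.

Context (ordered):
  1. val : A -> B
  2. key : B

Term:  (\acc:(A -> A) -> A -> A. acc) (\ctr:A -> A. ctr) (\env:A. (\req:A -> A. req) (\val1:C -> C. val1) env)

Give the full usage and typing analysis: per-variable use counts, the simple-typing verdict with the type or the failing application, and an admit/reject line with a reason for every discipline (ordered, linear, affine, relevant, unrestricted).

usage: val: 0; key: 0; acc (λ-bound): 1; ctr (λ-bound): 1; env (λ-bound): 1; req (λ-bound): 1; val1 (λ-bound): 1
left-to-right use order: acc, ctr, req, val1, env
typing: ill-typed: argument of type (C -> C) -> C -> C where A -> A is required
ordered: ✗, the type mismatch rejects it
linear: ✗, not simply typable
affine: ✗, fails simple typing
relevant: ✗, a type mismatch blocks all five
unrestricted: ✗, the type mismatch rejects it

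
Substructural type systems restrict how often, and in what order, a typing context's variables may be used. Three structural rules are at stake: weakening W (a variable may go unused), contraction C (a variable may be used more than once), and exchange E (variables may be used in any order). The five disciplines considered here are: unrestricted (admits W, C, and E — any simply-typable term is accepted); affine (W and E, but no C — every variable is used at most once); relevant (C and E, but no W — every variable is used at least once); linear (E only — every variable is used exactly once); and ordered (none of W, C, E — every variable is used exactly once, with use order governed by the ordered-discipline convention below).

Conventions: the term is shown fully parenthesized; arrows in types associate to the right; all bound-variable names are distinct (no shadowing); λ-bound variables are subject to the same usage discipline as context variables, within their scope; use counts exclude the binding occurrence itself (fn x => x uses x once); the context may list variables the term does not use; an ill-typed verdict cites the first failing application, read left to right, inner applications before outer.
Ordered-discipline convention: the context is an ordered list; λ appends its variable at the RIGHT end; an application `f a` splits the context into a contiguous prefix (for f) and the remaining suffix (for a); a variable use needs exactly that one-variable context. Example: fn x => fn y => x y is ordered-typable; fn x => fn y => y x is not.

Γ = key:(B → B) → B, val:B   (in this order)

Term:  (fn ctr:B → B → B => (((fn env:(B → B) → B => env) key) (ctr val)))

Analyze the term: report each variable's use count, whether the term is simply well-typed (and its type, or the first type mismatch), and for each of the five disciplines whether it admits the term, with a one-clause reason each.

variable uses: key: 1×; val: 1×; ctr (bound): 1×; env (bound): 1×
use order (left to right): env, key, ctr, val
typing: well-typed — term : (B → B → B) → B
ordered: ✗, no ordered split (uses run env, key, ctr, val)
linear: ✓, single use per variable (key, val, ctr, env)
affine: ✓, key, val, ctr, env: no repeats, contraction unneeded
relevant: ✓, none of key, val, ctr, env goes unused
unrestricted: ✓, type-checks ((B → B → B) → B) and nothing is barred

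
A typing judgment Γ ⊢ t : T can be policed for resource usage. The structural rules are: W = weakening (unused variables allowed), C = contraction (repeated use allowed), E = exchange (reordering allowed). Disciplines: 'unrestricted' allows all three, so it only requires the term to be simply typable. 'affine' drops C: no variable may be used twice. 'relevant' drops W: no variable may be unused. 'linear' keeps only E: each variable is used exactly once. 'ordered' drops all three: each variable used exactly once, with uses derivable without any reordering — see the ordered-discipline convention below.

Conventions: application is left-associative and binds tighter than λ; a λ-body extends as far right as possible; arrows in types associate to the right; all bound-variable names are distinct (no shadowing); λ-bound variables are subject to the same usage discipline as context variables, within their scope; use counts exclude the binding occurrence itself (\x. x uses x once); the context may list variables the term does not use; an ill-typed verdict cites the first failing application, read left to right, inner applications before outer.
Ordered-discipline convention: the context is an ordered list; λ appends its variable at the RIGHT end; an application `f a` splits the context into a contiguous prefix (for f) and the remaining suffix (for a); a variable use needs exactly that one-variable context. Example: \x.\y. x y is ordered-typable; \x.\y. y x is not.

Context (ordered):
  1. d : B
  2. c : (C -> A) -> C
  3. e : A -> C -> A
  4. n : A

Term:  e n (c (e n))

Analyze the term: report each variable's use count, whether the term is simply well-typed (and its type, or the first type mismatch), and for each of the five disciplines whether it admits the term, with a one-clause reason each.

variable uses: d: 0×, c: 1×, e: 2×, n: 2×
order of uses: e, n, c, e, n
typing: well-typed at A
ordered: ✗, e ×2, n ×2 used more than once (contraction); unused: d — weakening required
linear: ✗, e ×2, n ×2 used more than once (contraction); unused: d — weakening required
affine: ✗, e ×2, n ×2 used more than once (contraction)
relevant: ✗, unused: d — weakening required
unrestricted: ✓, typability at A is all that's needed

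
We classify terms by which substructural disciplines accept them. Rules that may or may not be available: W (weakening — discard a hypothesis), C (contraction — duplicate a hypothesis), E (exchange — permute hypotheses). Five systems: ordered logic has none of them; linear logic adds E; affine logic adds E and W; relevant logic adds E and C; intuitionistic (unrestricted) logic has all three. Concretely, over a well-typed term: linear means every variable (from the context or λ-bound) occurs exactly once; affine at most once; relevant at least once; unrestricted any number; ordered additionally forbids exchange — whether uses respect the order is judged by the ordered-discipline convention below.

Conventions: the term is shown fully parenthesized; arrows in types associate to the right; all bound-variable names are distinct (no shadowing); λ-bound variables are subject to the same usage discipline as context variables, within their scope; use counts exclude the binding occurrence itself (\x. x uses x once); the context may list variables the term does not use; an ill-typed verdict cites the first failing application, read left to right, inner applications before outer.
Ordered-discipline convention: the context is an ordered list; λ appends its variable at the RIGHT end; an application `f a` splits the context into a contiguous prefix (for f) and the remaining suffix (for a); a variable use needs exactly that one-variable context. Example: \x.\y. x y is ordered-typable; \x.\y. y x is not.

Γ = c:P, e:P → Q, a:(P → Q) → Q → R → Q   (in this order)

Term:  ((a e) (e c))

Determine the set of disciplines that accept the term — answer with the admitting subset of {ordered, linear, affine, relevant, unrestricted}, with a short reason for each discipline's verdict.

admitting disciplines: relevant, unrestricted
use counts: c=1; e=2; a=1
use order (left to right): a, e, e, c
typing: well-typed — term : R → Q
ordered: ✗, needs contraction — e ×2
linear: ✗, needs contraction — e ×2
affine: ✗, needs contraction — e ×2
relevant: ✓, at least one use each (c, e, a)
unrestricted: ✓, type-checks (R → Q) and nothing is barred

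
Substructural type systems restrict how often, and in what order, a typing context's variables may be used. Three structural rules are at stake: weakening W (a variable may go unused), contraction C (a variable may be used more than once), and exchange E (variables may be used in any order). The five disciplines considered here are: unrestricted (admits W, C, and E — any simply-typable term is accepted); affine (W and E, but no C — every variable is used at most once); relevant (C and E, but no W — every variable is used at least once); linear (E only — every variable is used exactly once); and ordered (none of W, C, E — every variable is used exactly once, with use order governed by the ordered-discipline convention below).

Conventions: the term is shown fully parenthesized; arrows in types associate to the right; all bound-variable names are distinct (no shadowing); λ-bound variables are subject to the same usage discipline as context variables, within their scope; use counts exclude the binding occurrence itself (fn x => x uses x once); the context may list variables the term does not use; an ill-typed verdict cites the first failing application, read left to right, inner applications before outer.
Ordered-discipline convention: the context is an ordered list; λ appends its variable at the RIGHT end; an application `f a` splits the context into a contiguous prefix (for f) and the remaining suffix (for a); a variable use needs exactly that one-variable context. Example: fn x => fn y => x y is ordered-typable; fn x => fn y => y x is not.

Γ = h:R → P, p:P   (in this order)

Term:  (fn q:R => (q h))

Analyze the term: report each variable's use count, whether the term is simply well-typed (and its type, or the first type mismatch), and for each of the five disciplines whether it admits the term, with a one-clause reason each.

use counts: h ×1, p ×0, q (bound) ×1
uses in reading order: q, h
typing: ill-typed: non-function type R applied to an argument
ordered: ✗, not simply typable
linear: ✗, fails simple typing
affine: ✗, a type mismatch blocks all five
relevant: ✗, the type mismatch rejects it
unrestricted: ✗, not simply typable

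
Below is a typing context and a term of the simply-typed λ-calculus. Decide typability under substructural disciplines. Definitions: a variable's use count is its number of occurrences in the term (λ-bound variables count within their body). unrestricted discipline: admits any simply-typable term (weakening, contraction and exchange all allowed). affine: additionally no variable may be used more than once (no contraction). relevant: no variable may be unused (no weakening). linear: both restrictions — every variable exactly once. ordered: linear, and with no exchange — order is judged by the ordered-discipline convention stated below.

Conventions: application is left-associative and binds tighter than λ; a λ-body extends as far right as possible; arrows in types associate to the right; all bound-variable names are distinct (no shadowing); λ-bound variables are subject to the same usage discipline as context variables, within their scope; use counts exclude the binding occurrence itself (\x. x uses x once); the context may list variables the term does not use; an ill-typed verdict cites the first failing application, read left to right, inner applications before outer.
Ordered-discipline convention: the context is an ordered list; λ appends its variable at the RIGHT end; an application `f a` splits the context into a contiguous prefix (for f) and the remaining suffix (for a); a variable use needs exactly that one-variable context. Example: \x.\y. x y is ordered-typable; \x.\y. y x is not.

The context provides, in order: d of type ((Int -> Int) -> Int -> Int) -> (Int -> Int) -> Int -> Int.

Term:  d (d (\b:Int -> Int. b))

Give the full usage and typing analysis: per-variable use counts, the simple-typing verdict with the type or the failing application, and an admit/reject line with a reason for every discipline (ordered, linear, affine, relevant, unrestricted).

usage: d: 2×, b [bound]: 1×
uses in reading order: d, d, b
typing: the term checks, with type (Int -> Int) -> Int -> Int
ordered ✗ (needs contraction — d ×2)
linear ✗ (needs contraction — d ×2)
affine ✗ (needs contraction — d ×2)
relevant ✓ (every one of d, b appears)
unrestricted ✓ (simply typable at (Int -> Int) -> Int -> Int; W, C, E all held)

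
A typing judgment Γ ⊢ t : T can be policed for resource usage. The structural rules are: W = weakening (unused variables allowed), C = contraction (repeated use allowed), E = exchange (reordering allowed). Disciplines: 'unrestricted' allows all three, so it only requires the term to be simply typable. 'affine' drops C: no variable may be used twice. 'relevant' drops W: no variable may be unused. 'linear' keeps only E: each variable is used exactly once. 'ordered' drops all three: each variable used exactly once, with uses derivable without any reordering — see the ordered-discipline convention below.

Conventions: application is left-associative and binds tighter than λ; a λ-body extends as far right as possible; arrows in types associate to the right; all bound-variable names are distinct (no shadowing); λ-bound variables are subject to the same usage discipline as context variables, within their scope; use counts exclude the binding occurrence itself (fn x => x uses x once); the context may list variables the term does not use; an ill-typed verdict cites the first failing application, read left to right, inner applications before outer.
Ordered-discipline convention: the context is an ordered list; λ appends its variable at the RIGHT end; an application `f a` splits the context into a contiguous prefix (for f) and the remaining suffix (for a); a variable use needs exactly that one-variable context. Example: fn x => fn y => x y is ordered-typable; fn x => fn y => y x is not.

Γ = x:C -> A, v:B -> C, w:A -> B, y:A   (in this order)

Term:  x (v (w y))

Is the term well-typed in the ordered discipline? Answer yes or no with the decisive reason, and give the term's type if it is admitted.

yes — x, v, w, y once each; derivable with no W/C/E; term : A
use counts: x=1; v=1; w=1; y=1
uses in reading order: x, v, w, y
typing: the term checks, with type A
across the five disciplines: ordered ✓ | linear ✓ | affine ✓ | relevant ✓ | unrestricted ✓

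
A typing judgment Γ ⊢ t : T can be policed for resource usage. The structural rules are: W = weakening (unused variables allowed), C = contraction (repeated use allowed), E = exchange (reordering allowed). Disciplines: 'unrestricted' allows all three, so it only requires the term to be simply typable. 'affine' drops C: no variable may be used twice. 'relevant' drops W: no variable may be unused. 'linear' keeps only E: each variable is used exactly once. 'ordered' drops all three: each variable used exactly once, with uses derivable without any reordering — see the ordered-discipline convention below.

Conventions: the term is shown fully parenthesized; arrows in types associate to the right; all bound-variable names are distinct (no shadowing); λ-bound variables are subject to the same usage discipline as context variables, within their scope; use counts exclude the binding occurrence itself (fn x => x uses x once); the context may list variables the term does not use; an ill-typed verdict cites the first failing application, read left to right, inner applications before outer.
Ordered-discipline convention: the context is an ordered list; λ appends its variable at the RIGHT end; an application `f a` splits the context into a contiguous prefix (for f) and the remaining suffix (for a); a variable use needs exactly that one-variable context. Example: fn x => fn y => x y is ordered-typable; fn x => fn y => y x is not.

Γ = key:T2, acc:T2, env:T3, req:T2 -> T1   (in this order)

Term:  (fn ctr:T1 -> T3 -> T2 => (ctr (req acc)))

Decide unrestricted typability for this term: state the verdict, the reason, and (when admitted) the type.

yes — typability at (T1 -> T3 -> T2) -> T3 -> T2 is all that's needed; term : (T1 -> T3 -> T2) -> T3 -> T2
use counts: key: 0, acc: 1, env: 0, req: 1, ctr (bound): 1
use order (left to right): ctr, req, acc
typing: ✓ — (T1 -> T3 -> T2) -> T3 -> T2
all disciplines: ordered ✗ | linear ✗ | affine ✓ | relevant ✗ | unrestricted ✓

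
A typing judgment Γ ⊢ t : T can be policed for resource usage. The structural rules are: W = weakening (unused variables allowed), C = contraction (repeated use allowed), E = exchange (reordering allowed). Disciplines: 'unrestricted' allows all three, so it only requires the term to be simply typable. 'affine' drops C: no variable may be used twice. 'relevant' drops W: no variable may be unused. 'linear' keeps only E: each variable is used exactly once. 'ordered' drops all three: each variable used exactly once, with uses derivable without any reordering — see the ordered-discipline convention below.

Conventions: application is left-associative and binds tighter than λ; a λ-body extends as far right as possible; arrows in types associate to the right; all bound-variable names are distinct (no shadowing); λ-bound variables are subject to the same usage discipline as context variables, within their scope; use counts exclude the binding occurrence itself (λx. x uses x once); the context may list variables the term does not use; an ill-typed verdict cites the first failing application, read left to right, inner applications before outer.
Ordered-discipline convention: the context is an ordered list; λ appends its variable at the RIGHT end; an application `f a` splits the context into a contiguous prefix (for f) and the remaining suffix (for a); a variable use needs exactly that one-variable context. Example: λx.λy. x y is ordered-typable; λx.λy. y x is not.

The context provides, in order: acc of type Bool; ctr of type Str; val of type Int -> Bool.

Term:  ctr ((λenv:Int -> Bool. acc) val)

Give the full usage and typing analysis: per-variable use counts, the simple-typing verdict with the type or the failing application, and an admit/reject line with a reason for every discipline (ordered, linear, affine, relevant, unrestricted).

variable uses: acc ×1; ctr ×1; val ×1; env [bound] ×0
left-to-right use order: ctr, acc, val
typing: ill-typed: non-arrow in function slot: Str
ordered ✗ (fails simple typing)
linear ✗ (a type mismatch blocks all five)
affine ✗ (the type mismatch rejects it)
relevant ✗ (not simply typable)
unrestricted ✗ (fails simple typing)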